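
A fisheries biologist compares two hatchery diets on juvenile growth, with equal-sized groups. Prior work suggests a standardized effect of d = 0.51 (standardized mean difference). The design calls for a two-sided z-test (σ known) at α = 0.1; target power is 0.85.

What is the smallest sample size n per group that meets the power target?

For power 0.85 need Φ(δ − z_{0.05}) = 0.85, so δ = z_{0.05} + z_{0.15} = 1.645 + 1.036 = 2.681.
(For δ > 0 the lower-tail rejection region contributes negligibly to power, so the one-term inversion is standard.)
δ = d·√(n/2) ⇒ n = 2(δ/d)² = 2 × (2.681 / 0.51)² = 55.28.
Rounding up, n = 56 per group.

n = 56 per group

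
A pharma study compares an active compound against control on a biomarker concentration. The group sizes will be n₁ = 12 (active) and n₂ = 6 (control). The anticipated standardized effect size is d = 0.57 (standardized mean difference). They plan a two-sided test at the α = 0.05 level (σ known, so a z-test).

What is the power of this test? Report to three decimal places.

Noncentrality parameter: δ = d / √(1/n₁ + 1/n₂) = 0.57 / √(1/12 + 1/6) = 1.1400
Two-sided α = 0.05 → critical value z_{0.025} = 1.960.
Power = Φ(δ − 1.960) + Φ(−δ − 1.960) = Φ(-0.820) + Φ(-3.100) = 0.2061 + 0.0010 = 0.2071.

Power ≈ 0.207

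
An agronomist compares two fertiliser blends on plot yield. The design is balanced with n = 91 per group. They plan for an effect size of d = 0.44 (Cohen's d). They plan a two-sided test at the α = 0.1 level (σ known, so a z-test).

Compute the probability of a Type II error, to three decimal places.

Noncentrality parameter: δ = d·√(n/2) = 0.44 × √(91/2) = 2.9680
Critical value for a two-sided test at α = 0.1: z_{α/2} = 1.645.
Power = Φ(δ − 1.645) + Φ(−δ − 1.645) = Φ(1.323) + Φ(-4.613) = 0.9071 + 0.0000 = 0.9071.
Type II error: β = 1 − power = 1 − 0.9071 = 0.0929.

β ≈ 0.093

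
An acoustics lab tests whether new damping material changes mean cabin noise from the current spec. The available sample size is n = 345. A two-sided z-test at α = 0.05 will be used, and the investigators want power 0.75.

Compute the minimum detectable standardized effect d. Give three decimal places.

d ≈ 0.142

Required noncentrality: δ = z_{0.025} + z_{0.25} = 1.960 + 0.674 = 2.634.
(The second rejection-region term Φ(−δ − z_{α/2}) is negligible and dropped.)
δ = d·√n ⇒ d = δ/√n = 2.634/√345 = 0.1418.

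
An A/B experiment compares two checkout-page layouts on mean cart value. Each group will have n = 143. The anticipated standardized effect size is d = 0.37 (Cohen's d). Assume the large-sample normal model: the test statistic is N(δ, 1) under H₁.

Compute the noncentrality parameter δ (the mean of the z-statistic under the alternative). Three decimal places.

δ = d·√(n/2) = 0.37 × √(143/2) = 3.1286

δ ≈ 3.129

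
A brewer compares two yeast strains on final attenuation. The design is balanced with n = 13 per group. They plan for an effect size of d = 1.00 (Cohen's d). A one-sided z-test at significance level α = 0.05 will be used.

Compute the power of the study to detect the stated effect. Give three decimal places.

Noncentrality parameter: λ = d·√(n/2) = 1.00 × √(13/2) = 2.5495
Critical value for a one-sided test at α = 0.05: z_α = 1.645.
Power = P(Z > 1.645 − λ) = Φ(0.905) = 0.8172.

Power ≈ 0.817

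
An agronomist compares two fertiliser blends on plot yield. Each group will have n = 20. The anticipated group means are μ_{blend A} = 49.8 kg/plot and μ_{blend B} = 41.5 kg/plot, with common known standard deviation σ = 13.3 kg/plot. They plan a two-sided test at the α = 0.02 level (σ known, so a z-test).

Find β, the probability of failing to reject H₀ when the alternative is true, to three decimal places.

β ≈ 0.638

Standardized effect: d = |μ_{blend A} − μ_{blend B}| / σ = |49.8 − 41.5| / 13.3 = 0.6241
Noncentrality parameter: δ = d·√(n/2) = 0.6241 × √(20/2) = 1.9735
Critical value for a two-sided test at α = 0.02: z_{α/2} = 2.326.
Power = Φ(δ − 2.326) + Φ(−δ − 2.326) = Φ(-0.353) + Φ(-4.300) = 0.3621 + 0.0000 = 0.3621.
Type II error: β = 1 − power = 1 − 0.3621 = 0.6379.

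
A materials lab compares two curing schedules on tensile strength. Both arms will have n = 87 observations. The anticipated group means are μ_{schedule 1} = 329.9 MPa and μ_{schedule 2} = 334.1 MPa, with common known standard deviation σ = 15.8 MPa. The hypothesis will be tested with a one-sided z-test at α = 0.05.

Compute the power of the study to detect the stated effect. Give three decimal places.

Power ≈ 0.543

Standardized effect: d = |μ_{schedule 1} − μ_{schedule 2}| / σ = |329.9 − 334.1| / 15.8 = 0.2658
Noncentrality parameter: δ = d·√(n/2) = 0.2658 × √(87/2) = 1.7532
One-sided α = 0.05 → critical value z_{0.05} = 1.645.
Power = Φ(δ − 1.645) = Φ(0.108) = 0.5431.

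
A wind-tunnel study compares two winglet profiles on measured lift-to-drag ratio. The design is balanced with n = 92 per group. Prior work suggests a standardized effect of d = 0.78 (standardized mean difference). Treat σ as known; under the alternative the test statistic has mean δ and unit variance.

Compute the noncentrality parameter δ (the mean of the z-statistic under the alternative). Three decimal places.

δ ≈ 5.290

The noncentrality parameter scales effect size by the design's sample-size factor: δ = d·√(n/2) = 0.78 × √(92/2) = 5.2902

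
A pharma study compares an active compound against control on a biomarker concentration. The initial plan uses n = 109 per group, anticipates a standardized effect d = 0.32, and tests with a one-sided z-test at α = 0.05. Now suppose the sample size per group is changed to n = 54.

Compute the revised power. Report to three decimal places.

With n = 54 per group: δ = d·√(n/2) = 0.32 × √(54/2) = 1.6628. Critical value z_{0.05} = 1.645.
Revised power = Φ(δ − 1.645) = Φ(0.018) = 0.5071.

Power ≈ 0.507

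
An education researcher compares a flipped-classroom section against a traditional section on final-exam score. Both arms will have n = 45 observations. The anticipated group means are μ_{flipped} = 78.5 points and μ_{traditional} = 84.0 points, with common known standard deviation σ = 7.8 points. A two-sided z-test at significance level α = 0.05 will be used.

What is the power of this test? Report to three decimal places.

Standardized effect: d = |μ_{flipped} − μ_{traditional}| / σ = |78.5 − 84.0| / 7.8 = 0.7051
Noncentrality parameter: λ = d·√(n/2) = 0.7051 × √(45/2) = 3.3447
Critical value for a two-sided test at α = 0.05: z_{α/2} = 1.960.
Power = Φ(λ − 1.960) + Φ(−λ − 1.960) = Φ(1.385) + Φ(-5.305) = 0.9169 + 0.0000 = 0.9169.

Power ≈ 0.917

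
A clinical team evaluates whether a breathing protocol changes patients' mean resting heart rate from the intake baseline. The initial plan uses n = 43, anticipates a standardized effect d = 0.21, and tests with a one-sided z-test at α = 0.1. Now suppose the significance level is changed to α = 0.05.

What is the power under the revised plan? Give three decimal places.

δ = d·√n = 0.21 × √43 = 1.3771 (unchanged). New critical value: z_{0.05} = 1.645.
Revised power = Φ(δ − 1.645) = Φ(-0.268) = 0.3944.

Power ≈ 0.394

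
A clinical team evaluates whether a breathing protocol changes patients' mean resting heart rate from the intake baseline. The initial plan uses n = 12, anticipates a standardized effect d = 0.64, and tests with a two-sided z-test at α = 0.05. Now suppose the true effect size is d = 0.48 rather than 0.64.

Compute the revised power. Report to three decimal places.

Power ≈ 0.383

With d = 0.48: δ = d·√n = 0.48 × √12 = 1.6628. Critical value z_{0.025} = 1.960.
Revised power = Φ(δ − 1.960) + Φ(−δ − 1.960) = Φ(-0.297) + Φ(-3.623) = 0.3832 + 0.0001 = 0.3833.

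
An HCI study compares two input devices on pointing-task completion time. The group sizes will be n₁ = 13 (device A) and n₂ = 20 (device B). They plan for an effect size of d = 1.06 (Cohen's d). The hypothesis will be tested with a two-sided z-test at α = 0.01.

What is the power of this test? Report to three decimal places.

Power ≈ 0.655

Noncentrality parameter: δ = d / √(1/n₁ + 1/n₂) = 1.06 / √(1/13 + 1/20) = 2.9753
Critical value for a two-sided test at α = 0.01: z_{α/2} = 2.576.
Power = Φ(δ − 2.576) + Φ(−δ − 2.576) = Φ(0.400) + Φ(-5.551) = 0.6552 + 0.0000 = 0.6552.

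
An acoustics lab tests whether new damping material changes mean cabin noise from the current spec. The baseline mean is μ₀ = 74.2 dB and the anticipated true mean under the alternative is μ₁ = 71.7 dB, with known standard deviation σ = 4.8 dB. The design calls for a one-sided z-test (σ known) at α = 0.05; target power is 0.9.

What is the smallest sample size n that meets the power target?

Standardized effect: d = |μ₁ − μ₀| / σ = |71.7 − 74.2| / 4.8 = 0.5208
For power 0.9 need Φ(δ − z_{0.05}) = 0.9, so δ = z_{0.05} + z_{0.10} = 1.645 + 1.282 = 2.926.
δ = d·√n ⇒ n = (δ/d)² = (2.926 / 0.5208)² = 31.57.
Rounding up, n = 32.

n = 32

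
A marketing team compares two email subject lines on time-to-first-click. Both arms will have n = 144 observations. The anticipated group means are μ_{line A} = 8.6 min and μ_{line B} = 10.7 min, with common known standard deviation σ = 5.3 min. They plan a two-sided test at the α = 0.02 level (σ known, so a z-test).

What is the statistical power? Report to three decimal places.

Standardized effect: d = |μ_{line A} − μ_{line B}| / σ = |8.6 − 10.7| / 5.3 = 0.3962
Noncentrality parameter: δ = d·√(n/2) = 0.3962 × √(144/2) = 3.3621
Critical value for a two-sided test at α = 0.02: z_{α/2} = 2.326.
Power = Φ(δ − 2.326) + Φ(−δ − 2.326) = Φ(1.036) + Φ(-5.688) = 0.8498 + 0.0000 = 0.8498.

Power ≈ 0.850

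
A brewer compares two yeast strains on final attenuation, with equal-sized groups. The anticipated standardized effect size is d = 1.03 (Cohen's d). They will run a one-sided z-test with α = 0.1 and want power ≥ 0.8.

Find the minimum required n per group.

n = 9 per group

For power 0.8 need Φ(δ − z_{0.1}) = 0.8, so δ = z_{0.1} + z_{0.20} = 1.282 + 0.842 = 2.123.
δ = d·√(n/2) ⇒ n = 2(δ/d)² = 2 × (2.123 / 1.03)² = 8.50.
Round up to the next whole unit.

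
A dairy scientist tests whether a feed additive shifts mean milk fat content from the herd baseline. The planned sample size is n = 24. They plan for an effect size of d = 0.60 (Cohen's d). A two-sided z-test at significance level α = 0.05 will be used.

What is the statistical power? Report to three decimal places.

Power ≈ 0.836

Noncentrality parameter: δ = d·√n = 0.60 × √24 = 2.9394
Two-sided α = 0.05 → critical value z_{0.025} = 1.960.
Power = Φ(δ − 1.960) + Φ(−δ − 1.960) = Φ(0.979) + Φ(-4.899) = 0.8363 + 0.0000 = 0.8363.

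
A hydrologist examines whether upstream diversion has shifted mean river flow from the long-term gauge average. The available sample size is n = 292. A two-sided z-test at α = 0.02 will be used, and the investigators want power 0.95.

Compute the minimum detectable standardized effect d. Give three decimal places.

Required noncentrality: δ = z_{0.01} + z_{0.05} = 2.326 + 1.645 = 3.971.
(Lower-tail contribution to power is negligible for δ > 0.)
δ = d·√n ⇒ d = δ/√n = 3.971/√292 = 0.2324.

d ≈ 0.232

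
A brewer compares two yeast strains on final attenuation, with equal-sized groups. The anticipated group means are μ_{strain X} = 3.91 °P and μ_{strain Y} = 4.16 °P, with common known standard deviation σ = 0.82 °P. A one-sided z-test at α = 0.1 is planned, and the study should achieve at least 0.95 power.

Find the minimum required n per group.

Standardized effect: d = |μ_{strain X} − μ_{strain Y}| / σ = |3.91 − 4.16| / 0.82 = 0.3049
Set Φ(δ − 1.282) = 0.95; then δ − 1.282 = Φ⁻¹(0.95) = 1.645, giving δ = 2.926.
δ = d·√(n/2) ⇒ n = 2(δ/d)² = 2 × (2.926 / 0.3049)² = 184.27.
Rounding up, n = 185 per group.

n = 185 per group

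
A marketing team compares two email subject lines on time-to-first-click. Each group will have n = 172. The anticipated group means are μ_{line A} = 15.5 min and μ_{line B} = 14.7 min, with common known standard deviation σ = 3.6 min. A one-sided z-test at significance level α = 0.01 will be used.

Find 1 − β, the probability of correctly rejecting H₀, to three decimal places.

Standardized effect: d = |μ_{line A} − μ_{line B}| / σ = |15.5 − 14.7| / 3.6 = 0.2222
Noncentrality parameter: δ = d·√(n/2) = 0.2222 × √(172/2) = 2.0608
One-sided α = 0.01 → critical value z_{0.01} = 2.326.
Power = Φ(δ − 2.326) = Φ(-0.266) = 0.3953.

Power ≈ 0.395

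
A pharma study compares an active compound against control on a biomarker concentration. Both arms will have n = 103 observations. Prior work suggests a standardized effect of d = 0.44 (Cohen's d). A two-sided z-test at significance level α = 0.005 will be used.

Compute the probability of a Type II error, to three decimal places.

β ≈ 0.363

Noncentrality parameter: δ = d·√(n/2) = 0.44 × √(103/2) = 3.1576
Critical value for a two-sided test at α = 0.005: z_{α/2} = 2.807.
Power = Φ(δ − 2.807) + Φ(−δ − 2.807) = Φ(0.351) + Φ(-5.965) = 0.6370 + 0.0000 = 0.6370.
Type II error: β = 1 − power = 1 − 0.6370 = 0.3630.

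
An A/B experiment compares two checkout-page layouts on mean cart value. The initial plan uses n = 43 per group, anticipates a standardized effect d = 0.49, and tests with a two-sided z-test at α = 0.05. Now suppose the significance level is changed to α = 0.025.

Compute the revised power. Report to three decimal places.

Power ≈ 0.512

δ = d·√(n/2) = 0.49 × √(43/2) = 2.2720 (unchanged). New critical value: z_{0.0125} = 2.241.
Revised power = Φ(δ − 2.241) + Φ(−δ − 2.241) = Φ(0.031) + Φ(-4.513) = 0.5122 + 0.0000 = 0.5122.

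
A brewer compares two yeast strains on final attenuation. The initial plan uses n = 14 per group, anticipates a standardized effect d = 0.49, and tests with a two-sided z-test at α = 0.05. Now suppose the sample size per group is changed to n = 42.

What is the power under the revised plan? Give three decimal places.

With n = 42 per group: δ = d·√(n/2) = 0.49 × √(42/2) = 2.2455. Critical value z_{0.025} = 1.960.
Revised power = Φ(δ − 1.960) + Φ(−δ − 1.960) = Φ(0.285) + Φ(-4.205) = 0.6124 + 0.0000 = 0.6124.

Power ≈ 0.612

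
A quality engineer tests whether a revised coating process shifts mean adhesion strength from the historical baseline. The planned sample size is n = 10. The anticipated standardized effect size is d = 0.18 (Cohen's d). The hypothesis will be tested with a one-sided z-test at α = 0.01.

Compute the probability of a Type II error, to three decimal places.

β ≈ 0.961

Noncentrality parameter: δ = d·√n = 0.18 × √10 = 0.5692
One-sided α = 0.01 → critical value z_{0.01} = 2.326.
Power = Φ(δ − 2.326) = Φ(-1.757) = 0.0394.
Type II error: β = 1 − power = 1 − 0.0394 = 0.9606.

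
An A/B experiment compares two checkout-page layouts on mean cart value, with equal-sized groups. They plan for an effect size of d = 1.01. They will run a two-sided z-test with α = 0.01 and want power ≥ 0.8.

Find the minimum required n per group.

n = 23 per group

Set Φ(δ − 2.576) = 0.8; then δ − 2.576 = Φ⁻¹(0.8) = 0.842, giving δ = 3.417.
(For δ > 0 the lower-tail rejection region contributes negligibly to power, so the one-term inversion is standard.)
δ = d·√(n/2) ⇒ n = 2(δ/d)² = 2 × (3.417 / 1.01)² = 22.90.
Round up to the next whole unit.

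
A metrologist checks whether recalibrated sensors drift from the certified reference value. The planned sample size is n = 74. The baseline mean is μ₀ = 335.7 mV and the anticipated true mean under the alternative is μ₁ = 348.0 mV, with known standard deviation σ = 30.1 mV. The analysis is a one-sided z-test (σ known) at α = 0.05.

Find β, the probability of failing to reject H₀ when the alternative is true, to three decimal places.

Standardized effect: d = |μ₁ − μ₀| / σ = |348.0 − 335.7| / 30.1 = 0.4086
Noncentrality parameter: δ = d·√n = 0.4086 × √74 = 3.5152
One-sided α = 0.05 → critical value z_{0.05} = 1.645.
Power = Φ(δ − 1.645) = Φ(1.870) = 0.9693.
Type II error: β = 1 − power = 1 − 0.9693 = 0.0307.

β ≈ 0.031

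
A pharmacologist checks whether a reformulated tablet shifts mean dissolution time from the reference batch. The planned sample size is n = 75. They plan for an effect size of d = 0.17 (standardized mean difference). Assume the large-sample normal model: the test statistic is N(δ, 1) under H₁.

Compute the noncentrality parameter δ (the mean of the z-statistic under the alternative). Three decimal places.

δ = d·√n = 0.17 × √75 = 1.4722

δ ≈ 1.472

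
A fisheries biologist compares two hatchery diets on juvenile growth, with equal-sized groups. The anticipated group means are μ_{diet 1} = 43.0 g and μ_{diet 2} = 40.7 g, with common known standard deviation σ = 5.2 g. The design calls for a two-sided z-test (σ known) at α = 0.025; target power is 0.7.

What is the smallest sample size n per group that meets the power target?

Standardized effect: d = |μ_{diet 1} − μ_{diet 2}| / σ = |43.0 − 40.7| / 5.2 = 0.4423
For power 0.7 need Φ(δ − z_{0.0125}) = 0.7, so δ = z_{0.0125} + z_{0.30} = 2.241 + 0.524 = 2.766.
(The Φ(−δ − z_{α/2}) term is vanishingly small for δ > 0 and is dropped in the standard sample-size formula.)
δ = d·√(n/2) ⇒ n = 2(δ/d)² = 2 × (2.766 / 0.4423)² = 78.20.
Rounding up, n = 79 per group.

n = 79 per group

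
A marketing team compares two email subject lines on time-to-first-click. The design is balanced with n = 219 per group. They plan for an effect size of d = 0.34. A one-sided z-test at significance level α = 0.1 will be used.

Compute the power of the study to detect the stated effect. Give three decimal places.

Power ≈ 0.989

Noncentrality parameter: δ = d·√(n/2) = 0.34 × √(219/2) = 3.5578
One-sided α = 0.1 → critical value z_{0.1} = 1.282.
Power = P(Z > 1.282 − δ) = Φ(2.276) = 0.9886.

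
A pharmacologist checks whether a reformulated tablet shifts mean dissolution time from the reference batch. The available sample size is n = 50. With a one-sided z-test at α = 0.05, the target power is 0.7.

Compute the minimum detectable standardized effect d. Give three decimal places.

Need Φ(δ − 1.645) = 0.7, so δ = 1.645 + 0.524 = 2.169.
δ = d·√n ⇒ d = δ/√n = 2.169/√50 = 0.3068.

d ≈ 0.307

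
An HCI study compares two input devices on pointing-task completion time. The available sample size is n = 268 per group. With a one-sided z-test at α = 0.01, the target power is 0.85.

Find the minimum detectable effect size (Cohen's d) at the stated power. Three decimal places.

d ≈ 0.291

Need Φ(δ − 2.326) = 0.85, so δ = 2.326 + 1.036 = 3.363.
δ = d·√(n/2) ⇒ d = δ/√(n/2) = 3.363/√(268/2) = 0.2905.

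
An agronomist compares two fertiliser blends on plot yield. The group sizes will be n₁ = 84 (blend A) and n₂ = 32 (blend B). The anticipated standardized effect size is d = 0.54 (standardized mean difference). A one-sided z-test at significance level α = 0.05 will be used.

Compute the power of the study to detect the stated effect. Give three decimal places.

Noncentrality parameter: λ = d / √(1/n₁ + 1/n₂) = 0.54 / √(1/84 + 1/32) = 2.5994
One-sided α = 0.05 → critical value z_{0.05} = 1.645.
Power = P(Z > 1.645 − λ) = Φ(0.955) = 0.8301.

Power ≈ 0.830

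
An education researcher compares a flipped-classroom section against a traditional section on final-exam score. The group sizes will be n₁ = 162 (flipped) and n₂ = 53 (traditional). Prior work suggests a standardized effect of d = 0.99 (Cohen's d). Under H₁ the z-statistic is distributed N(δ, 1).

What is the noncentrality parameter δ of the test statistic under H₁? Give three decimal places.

The noncentrality parameter scales effect size by the design's sample-size factor: δ = d / √(1/n₁ + 1/n₂) = 0.99 / √(1/162 + 1/53) = 6.2562

δ ≈ 6.256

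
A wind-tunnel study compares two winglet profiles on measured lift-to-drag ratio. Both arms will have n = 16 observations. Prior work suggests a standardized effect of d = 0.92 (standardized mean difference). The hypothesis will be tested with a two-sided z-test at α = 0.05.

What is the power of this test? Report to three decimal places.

Power ≈ 0.740

Noncentrality parameter: δ = d·√(n/2) = 0.92 × √(16/2) = 2.6022
Two-sided α = 0.05 → critical value z_{0.025} = 1.960.
Power = Φ(δ − 1.960) + Φ(−δ − 1.960) = Φ(0.642) + Φ(-4.562) = 0.7396 + 0.0000 = 0.7396.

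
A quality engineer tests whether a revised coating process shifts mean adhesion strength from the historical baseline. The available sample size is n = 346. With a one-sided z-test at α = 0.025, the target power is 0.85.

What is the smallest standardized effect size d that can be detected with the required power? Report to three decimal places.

Need Φ(δ − 1.960) = 0.85, so δ = 1.960 + 1.036 = 2.996.
δ = d·√n ⇒ d = δ/√n = 2.996/√346 = 0.1611.

d ≈ 0.161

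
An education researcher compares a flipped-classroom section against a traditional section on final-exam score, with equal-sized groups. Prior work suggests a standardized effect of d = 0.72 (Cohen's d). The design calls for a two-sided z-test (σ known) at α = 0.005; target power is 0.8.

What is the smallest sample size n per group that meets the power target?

n = 52 per group

For power 0.8 need Φ(δ − z_{0.0025}) = 0.8, so δ = z_{0.0025} + z_{0.20} = 2.807 + 0.842 = 3.649.
(For δ > 0 the lower-tail rejection region contributes negligibly to power, so the one-term inversion is standard.)
δ = d·√(n/2) ⇒ n = 2(δ/d)² = 2 × (3.649 / 0.72)² = 51.36.
Round up to the next whole unit.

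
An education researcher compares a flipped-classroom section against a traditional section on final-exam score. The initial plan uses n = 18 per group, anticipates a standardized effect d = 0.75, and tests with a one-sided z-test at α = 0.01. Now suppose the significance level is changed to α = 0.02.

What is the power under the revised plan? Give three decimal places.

δ = d·√(n/2) = 0.75 × √(18/2) = 2.2500 (unchanged). New critical value: z_{0.02} = 2.054.
Revised power = P(Z > 2.054 − δ) = Φ(0.196) = 0.5778.

Power ≈ 0.578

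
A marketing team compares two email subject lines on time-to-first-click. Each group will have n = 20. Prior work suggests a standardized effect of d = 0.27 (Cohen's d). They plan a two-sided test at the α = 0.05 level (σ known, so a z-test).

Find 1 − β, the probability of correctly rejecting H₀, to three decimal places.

Power ≈ 0.137

Noncentrality parameter: δ = d·√(n/2) = 0.27 × √(20/2) = 0.8538
Critical value for a two-sided test at α = 0.05: z_{α/2} = 1.960.
Power = Φ(δ − 1.960) + Φ(−δ − 1.960) = Φ(-1.106) + Φ(-2.814) = 0.1343 + 0.0024 = 0.1368.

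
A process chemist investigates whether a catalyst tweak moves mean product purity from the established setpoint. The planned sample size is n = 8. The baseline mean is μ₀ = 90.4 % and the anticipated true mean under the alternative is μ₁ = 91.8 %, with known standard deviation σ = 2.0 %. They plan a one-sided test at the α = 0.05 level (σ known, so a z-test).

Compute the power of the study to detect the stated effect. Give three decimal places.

Power ≈ 0.631

Standardized effect: d = |μ₁ − μ₀| / σ = |91.8 − 90.4| / 2.0 = 0.7000
Noncentrality parameter: δ = d·√n = 0.7000 × √8 = 1.9799
Critical value for a one-sided test at α = 0.05: z_α = 1.645.
Power = P(Z > 1.645 − δ) = Φ(0.335) = 0.6312.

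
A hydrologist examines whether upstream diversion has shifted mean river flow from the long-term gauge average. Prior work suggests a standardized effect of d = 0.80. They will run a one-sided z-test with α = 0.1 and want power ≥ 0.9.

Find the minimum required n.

n = 11

For power 0.9 need Φ(δ − z_{0.1}) = 0.9, so δ = z_{0.1} + z_{0.10} = 1.282 + 1.282 = 2.563.
δ = d·√n ⇒ n = (δ/d)² = (2.563 / 0.80)² = 10.26.
Round up to the next whole unit.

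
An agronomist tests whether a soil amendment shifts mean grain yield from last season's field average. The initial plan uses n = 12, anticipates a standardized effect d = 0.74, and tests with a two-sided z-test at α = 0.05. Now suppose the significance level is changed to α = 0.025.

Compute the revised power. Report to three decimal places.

δ = d·√n = 0.74 × √12 = 2.5634 (unchanged). New critical value: z_{0.0125} = 2.241.
Revised power = Φ(δ − 2.241) + Φ(−δ − 2.241) = Φ(0.322) + Φ(-4.805) = 0.6263 + 0.0000 = 0.6263.

Power ≈ 0.626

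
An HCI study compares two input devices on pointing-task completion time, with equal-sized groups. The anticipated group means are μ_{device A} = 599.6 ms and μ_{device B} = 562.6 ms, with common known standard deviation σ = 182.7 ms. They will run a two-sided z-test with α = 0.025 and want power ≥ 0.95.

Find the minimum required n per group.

Standardized effect: d = |μ_{device A} − μ_{device B}| / σ = |599.6 − 562.6| / 182.7 = 0.2025
For power 0.95 need Φ(δ − z_{0.0125}) = 0.95, so δ = z_{0.0125} + z_{0.05} = 2.241 + 1.645 = 3.886.
(The Φ(−δ − z_{α/2}) term is vanishingly small for δ > 0 and is dropped in the standard sample-size formula.)
δ = d·√(n/2) ⇒ n = 2(δ/d)² = 2 × (3.886 / 0.2025)² = 736.49.
Rounding up, n = 737 per group.

n = 737 per group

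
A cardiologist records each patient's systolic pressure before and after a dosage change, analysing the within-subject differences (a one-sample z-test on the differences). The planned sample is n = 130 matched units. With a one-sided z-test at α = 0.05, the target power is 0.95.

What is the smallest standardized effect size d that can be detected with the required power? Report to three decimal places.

Required noncentrality: δ = z_{0.05} + z_{0.05} = 1.645 + 1.645 = 3.290.
δ = d·√n ⇒ d = δ/√n = 3.290/√130 = 0.2885.

d ≈ 0.289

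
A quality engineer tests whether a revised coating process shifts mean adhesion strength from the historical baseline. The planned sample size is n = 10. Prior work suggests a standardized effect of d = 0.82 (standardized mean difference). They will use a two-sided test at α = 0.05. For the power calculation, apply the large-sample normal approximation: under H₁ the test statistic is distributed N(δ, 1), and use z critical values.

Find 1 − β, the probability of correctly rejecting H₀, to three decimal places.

Power ≈ 0.737

Noncentrality parameter: δ = d·√n = 0.82 × √10 = 2.5931
Critical value for a two-sided test at α = 0.05: z_{α/2} = 1.960.
Power = Φ(δ − 1.960) + Φ(−δ − 1.960) = Φ(0.633) + Φ(-4.553) = 0.7367 + 0.0000 = 0.7367.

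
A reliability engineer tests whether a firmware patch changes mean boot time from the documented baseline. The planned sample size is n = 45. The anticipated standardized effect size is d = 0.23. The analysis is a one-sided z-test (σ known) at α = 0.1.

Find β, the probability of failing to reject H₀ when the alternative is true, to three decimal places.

β ≈ 0.397

Noncentrality parameter: λ = d·√n = 0.23 × √45 = 1.5429
Critical value for a one-sided test at α = 0.1: z_α = 1.282.
Power = P(Z > 1.282 − λ) = Φ(0.261) = 0.6031.
Type II error: β = 1 − power = 1 − 0.6031 = 0.3969.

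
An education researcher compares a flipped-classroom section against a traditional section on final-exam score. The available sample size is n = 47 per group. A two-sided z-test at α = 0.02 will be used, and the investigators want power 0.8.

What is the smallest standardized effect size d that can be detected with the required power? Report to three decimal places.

Required noncentrality: δ = z_{0.01} + z_{0.20} = 2.326 + 0.842 = 3.168.
(The second rejection-region term Φ(−δ − z_{α/2}) is negligible and dropped.)
δ = d·√(n/2) ⇒ d = δ/√(n/2) = 3.168/√(47/2) = 0.6535.

d ≈ 0.654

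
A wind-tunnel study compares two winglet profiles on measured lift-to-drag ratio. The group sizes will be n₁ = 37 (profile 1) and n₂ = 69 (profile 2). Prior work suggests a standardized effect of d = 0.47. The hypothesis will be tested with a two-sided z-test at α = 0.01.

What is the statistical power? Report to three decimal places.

Noncentrality parameter: δ = d / √(1/n₁ + 1/n₂) = 0.47 / √(1/37 + 1/69) = 2.3066
Critical value for a two-sided test at α = 0.01: z_{α/2} = 2.576.
Power = Φ(δ − 2.576) + Φ(−δ − 2.576) = Φ(-0.269) + Φ(-4.882) = 0.3939 + 0.0000 = 0.3939.

Power ≈ 0.394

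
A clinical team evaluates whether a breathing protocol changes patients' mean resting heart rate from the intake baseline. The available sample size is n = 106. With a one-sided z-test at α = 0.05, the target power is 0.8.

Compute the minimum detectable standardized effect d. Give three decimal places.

Need Φ(δ − 1.645) = 0.8, so δ = 1.645 + 0.842 = 2.486.
δ = d·√n ⇒ d = δ/√n = 2.486/√106 = 0.2415.

d ≈ 0.242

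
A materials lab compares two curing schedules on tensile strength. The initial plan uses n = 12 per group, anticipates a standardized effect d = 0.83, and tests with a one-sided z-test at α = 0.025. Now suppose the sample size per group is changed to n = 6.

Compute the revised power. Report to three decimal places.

Power ≈ 0.301

With n = 6 per group: δ = d·√(n/2) = 0.83 × √(6/2) = 1.4376. Critical value z_{0.025} = 1.960.
Revised power = Φ(δ − 1.960) = Φ(-0.522) = 0.3007.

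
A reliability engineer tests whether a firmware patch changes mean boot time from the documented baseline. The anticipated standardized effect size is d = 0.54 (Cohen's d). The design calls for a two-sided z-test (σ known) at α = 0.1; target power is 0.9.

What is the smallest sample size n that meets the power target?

n = 30

Set Φ(δ − 1.645) = 0.9; then δ − 1.645 = Φ⁻¹(0.9) = 1.282, giving δ = 2.926.
(The Φ(−δ − z_{α/2}) term is vanishingly small for δ > 0 and is dropped in the standard sample-size formula.)
δ = d·√n ⇒ n = (δ/d)² = (2.926 / 0.54)² = 29.37.
Rounding up, n = 30.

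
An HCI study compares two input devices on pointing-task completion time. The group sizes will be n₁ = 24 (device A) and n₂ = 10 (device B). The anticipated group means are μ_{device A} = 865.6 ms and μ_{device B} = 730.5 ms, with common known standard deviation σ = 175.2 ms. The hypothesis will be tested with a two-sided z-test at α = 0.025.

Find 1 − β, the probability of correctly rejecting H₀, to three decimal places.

Standardized effect: d = |μ_{device A} − μ_{device B}| / σ = |865.6 − 730.5| / 175.2 = 0.7711
Noncentrality parameter: δ = d / √(1/n₁ + 1/n₂) = 0.7711 / √(1/24 + 1/10) = 2.0487
Critical value for a two-sided test at α = 0.025: z_{α/2} = 2.241.
Power = Φ(δ − 2.241) + Φ(−δ − 2.241) = Φ(-0.193) + Φ(-4.290) = 0.4236 + 0.0000 = 0.4236.

Power ≈ 0.424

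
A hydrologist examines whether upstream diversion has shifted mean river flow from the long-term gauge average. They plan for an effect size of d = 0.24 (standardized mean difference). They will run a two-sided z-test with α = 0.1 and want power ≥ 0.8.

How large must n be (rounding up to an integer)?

n = 108

Set Φ(δ − 1.645) = 0.8; then δ − 1.645 = Φ⁻¹(0.8) = 0.842, giving δ = 2.486.
(For δ > 0 the lower-tail rejection region contributes negligibly to power, so the one-term inversion is standard.)
δ = d·√n ⇒ n = (δ/d)² = (2.486 / 0.24)² = 107.34.
Rounding up, n = 108.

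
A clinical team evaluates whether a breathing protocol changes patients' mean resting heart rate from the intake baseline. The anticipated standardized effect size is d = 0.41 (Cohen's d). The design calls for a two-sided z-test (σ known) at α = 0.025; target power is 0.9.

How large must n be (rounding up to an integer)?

Set Φ(δ − 2.241) = 0.9; then δ − 2.241 = Φ⁻¹(0.9) = 1.282, giving δ = 3.523.
(Ignoring the negligible lower-tail rejection probability gives the usual closed-form inversion.)
δ = d·√n ⇒ n = (δ/d)² = (3.523 / 0.41)² = 73.83.
Rounding up, n = 74.

n = 74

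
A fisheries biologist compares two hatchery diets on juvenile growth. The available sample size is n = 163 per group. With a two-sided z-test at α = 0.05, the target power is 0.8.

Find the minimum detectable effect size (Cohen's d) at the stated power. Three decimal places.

Need Φ(δ − 1.960) = 0.8, so δ = 1.960 + 0.842 = 2.802.
(Lower-tail contribution to power is negligible for δ > 0.)
δ = d·√(n/2) ⇒ d = δ/√(n/2) = 2.802/√(163/2) = 0.3103.

d ≈ 0.310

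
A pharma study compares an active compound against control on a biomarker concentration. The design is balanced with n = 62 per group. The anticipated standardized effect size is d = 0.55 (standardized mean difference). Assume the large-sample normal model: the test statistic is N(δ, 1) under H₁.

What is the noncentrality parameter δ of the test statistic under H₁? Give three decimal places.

δ = d·√(n/2) = 0.55 × √(62/2) = 3.0623

δ ≈ 3.062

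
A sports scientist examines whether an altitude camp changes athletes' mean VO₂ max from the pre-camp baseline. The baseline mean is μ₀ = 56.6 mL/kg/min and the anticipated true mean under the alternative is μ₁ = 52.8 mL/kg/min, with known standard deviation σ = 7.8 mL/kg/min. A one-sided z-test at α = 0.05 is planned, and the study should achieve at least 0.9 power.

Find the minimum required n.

n = 37

Standardized effect: d = |μ₁ − μ₀| / σ = |52.8 − 56.6| / 7.8 = 0.4872
For power 0.9 need Φ(δ − z_{0.05}) = 0.9, so δ = z_{0.05} + z_{0.10} = 1.645 + 1.282 = 2.926.
δ = d·√n ⇒ n = (δ/d)² = (2.926 / 0.4872)² = 36.08.
Rounding up, n = 37.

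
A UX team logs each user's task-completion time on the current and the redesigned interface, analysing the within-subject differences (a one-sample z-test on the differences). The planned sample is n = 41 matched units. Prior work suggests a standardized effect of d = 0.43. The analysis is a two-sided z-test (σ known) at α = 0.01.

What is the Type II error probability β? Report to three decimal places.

β ≈ 0.430

Noncentrality parameter: δ = d·√n = 0.43 × √41 = 2.7533
Critical value for a two-sided test at α = 0.01: z_{α/2} = 2.576.
Power = Φ(δ − 2.576) + Φ(−δ − 2.576) = Φ(0.178) + Φ(-5.329) = 0.5704 + 0.0000 = 0.5704.
Type II error: β = 1 − power = 1 − 0.5704 = 0.4296.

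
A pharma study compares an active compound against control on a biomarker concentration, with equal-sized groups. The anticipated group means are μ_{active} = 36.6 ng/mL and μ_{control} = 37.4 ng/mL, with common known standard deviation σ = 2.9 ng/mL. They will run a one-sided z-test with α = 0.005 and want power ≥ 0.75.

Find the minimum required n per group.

n = 278 per group

Standardized effect: d = |μ_{active} − μ_{control}| / σ = |36.6 − 37.4| / 2.9 = 0.2759
For power 0.75 need Φ(δ − z_{0.005}) = 0.75, so δ = z_{0.005} + z_{0.25} = 2.576 + 0.674 = 3.250.
δ = d·√(n/2) ⇒ n = 2(δ/d)² = 2 × (3.250 / 0.2759)² = 277.65.
Round up to the next whole unit.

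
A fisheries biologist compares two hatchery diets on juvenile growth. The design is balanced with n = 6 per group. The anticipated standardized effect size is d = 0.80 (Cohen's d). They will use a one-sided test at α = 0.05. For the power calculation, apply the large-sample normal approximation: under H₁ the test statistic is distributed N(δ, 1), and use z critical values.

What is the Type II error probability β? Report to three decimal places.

Noncentrality parameter: δ = d·√(n/2) = 0.80 × √(6/2) = 1.3856
Critical value for a one-sided test at α = 0.05: z_α = 1.645.
Power = Φ(δ − 1.645) = Φ(-0.259) = 0.3977.
Type II error: β = 1 − power = 1 − 0.3977 = 0.6023.

β ≈ 0.602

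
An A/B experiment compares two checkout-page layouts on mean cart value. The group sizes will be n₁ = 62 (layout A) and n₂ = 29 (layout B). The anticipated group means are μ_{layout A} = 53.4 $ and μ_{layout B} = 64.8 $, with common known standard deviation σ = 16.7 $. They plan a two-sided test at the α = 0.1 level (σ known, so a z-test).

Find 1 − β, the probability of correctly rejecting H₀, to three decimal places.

Standardized effect: d = |μ_{layout A} − μ_{layout B}| / σ = |53.4 − 64.8| / 16.7 = 0.6826
Noncentrality parameter: δ = d / √(1/n₁ + 1/n₂) = 0.6826 / √(1/62 + 1/29) = 3.0343
Critical value for a two-sided test at α = 0.1: z_{α/2} = 1.645.
Power = Φ(δ − 1.645) + Φ(−δ − 1.645) = Φ(1.389) + Φ(-4.679) = 0.9177 + 0.0000 = 0.9177.

Power ≈ 0.918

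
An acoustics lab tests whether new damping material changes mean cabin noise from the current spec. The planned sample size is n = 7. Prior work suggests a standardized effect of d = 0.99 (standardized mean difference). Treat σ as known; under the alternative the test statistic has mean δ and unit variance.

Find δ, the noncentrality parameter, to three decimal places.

δ = d·√n = 0.99 × √7 = 2.6193

δ ≈ 2.619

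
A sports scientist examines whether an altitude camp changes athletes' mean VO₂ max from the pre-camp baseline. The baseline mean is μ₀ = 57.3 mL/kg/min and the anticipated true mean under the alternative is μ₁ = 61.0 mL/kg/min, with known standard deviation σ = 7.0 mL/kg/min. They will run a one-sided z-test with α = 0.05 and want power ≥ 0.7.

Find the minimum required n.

Standardized effect: d = |μ₁ − μ₀| / σ = |61.0 − 57.3| / 7.0 = 0.5286
Set Φ(δ − 1.645) = 0.7; then δ − 1.645 = Φ⁻¹(0.7) = 0.524, giving δ = 2.169.
δ = d·√n ⇒ n = (δ/d)² = (2.169 / 0.5286)² = 16.84.
Rounding up, n = 17.

n = 17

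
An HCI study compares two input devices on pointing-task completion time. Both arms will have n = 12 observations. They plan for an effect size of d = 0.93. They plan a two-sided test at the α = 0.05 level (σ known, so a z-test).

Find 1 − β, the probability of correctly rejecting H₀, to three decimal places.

Power ≈ 0.625

Noncentrality parameter: δ = d·√(n/2) = 0.93 × √(12/2) = 2.2780
Two-sided α = 0.05 → critical value z_{0.025} = 1.960.
Power = Φ(δ − 1.960) + Φ(−δ − 1.960) = Φ(0.318) + Φ(-4.238) = 0.6248 + 0.0000 = 0.6248.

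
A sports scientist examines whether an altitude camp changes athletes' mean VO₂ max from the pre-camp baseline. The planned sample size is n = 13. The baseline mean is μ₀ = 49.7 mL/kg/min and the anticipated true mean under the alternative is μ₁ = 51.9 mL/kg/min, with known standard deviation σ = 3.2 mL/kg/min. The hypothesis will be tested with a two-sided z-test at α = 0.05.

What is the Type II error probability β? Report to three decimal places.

β ≈ 0.302

Standardized effect: d = |μ₁ − μ₀| / σ = |51.9 − 49.7| / 3.2 = 0.6875
Noncentrality parameter: δ = d·√n = 0.6875 × √13 = 2.4788
Critical value for a two-sided test at α = 0.05: z_{α/2} = 1.960.
Power = Φ(δ − 1.960) + Φ(−δ − 1.960) = Φ(0.519) + Φ(-4.439) = 0.6981 + 0.0000 = 0.6981.
Type II error: β = 1 − power = 1 − 0.6981 = 0.3019.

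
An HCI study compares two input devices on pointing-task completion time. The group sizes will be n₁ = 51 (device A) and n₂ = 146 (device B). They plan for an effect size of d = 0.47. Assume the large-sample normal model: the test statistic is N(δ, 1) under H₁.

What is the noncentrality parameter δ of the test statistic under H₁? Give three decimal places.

δ = d / √(1/n₁ + 1/n₂) = 0.47 / √(1/51 + 1/146) = 2.8895

δ ≈ 2.890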